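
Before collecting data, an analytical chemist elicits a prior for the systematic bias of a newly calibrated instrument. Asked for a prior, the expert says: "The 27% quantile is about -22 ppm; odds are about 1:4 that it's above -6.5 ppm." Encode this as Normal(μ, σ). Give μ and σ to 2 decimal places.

μ = -15.47, σ = 10.66

For Normal(μ,σ), the p-quantile is μ + z_p·σ. Here z_{0.27} = -0.6128, z_{0.8} = 0.8416.
So -22 = μ − 0.6128σ and -6.5 = μ + 0.8416σ.
Subtracting: σ = (-6.5 − -22)/(0.8416 − (-0.6128)) = 10.66.
Then μ = -22 − (-0.6128)·10.66 = -15.47.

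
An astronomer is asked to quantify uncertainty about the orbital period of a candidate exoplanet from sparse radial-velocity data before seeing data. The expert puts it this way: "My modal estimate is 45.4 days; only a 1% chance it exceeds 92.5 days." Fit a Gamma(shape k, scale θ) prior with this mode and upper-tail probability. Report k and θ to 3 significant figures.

k ≈ 10.7, θ ≈ 4.7

Gamma(k,θ) with k>1 has mode (k−1)θ, so θ = 45.4/(k−1).
Need P(X < 92.5) = 0.99 with θ tied to k this way. Start at k = 2, θ = 45.4: P(X<92.5) ≈ 0.604.
Too low — raise k to concentrate. Iterating converges to k ≈ 10.7.
Then θ = 45.4/(10.7−1) ≈ 4.7.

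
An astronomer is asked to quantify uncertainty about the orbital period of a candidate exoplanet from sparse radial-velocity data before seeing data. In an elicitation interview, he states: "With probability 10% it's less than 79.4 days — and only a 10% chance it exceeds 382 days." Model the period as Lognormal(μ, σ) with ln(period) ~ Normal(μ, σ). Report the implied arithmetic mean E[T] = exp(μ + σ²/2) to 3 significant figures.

If T ~ Lognormal(μ,σ) then ln T ~ Normal(μ,σ), so the p-quantile of ln T is μ + z_p·σ.
ln(79.4) = 4.374 and ln(382) = 5.945; z_{0.1} = -1.282, z_{0.9} = 1.282.
σ = (5.945 − 4.374)/(1.282 − (-1.282)) = 0.613.
μ = 4.374 − (-1.282)·0.613 = 5.160.
E[T] = exp(μ + σ²/2) = exp(5.160 + 0.1878) = 210 days.

E[T] ≈ 210 days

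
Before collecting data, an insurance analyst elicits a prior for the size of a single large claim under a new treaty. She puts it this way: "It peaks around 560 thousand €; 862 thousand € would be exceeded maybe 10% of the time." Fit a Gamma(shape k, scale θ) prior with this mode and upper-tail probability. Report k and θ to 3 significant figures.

Gamma(k,θ) with k>1 has mode (k−1)θ, so θ = 560/(k−1).
Need P(X < 862) = 0.9 with θ tied to k this way. Start at k = 2, θ = 560: P(X<862) ≈ 0.455.
Too low — raise k to concentrate. Iterating converges to k ≈ 11.
Then θ = 560/(11−1) ≈ 55.8.

k ≈ 11, θ ≈ 55.8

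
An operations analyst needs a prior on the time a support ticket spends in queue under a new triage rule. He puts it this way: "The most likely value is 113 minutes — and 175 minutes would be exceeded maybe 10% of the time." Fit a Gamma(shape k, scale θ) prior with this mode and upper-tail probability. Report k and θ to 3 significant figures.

Gamma(k,θ) with k>1 has mode (k−1)θ, so θ = 113/(k−1).
Need P(X < 175) = 0.9 with θ tied to k this way. Start at k = 2, θ = 113: P(X<175) ≈ 0.458.
Too low — raise k to concentrate. Iterating converges to k ≈ 10.8.
Then θ = 113/(10.8−1) ≈ 11.6.

k ≈ 10.8, θ ≈ 11.6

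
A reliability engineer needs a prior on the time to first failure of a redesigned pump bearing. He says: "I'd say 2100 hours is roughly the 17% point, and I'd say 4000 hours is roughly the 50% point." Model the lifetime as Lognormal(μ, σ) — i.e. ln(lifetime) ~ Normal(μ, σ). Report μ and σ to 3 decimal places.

μ ≈ 8.294, σ ≈ 0.675

If T ~ Lognormal(μ,σ) then ln T ~ Normal(μ,σ), so the p-quantile of ln T is μ + z_p·σ.
ln(2100) = 7.65 and ln(4000) = 8.294; z_{0.17} = -0.9542, z_{0.5} = 0.
σ = (8.294 − 7.65)/(0 − (-0.9542)) = 0.675.
μ = 7.65 − (-0.9542)·0.675 = 8.294.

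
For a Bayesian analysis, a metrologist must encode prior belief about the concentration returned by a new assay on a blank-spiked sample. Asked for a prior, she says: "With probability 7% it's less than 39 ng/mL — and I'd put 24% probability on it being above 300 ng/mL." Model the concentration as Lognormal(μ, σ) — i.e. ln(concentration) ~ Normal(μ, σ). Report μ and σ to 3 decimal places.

If T ~ Lognormal(μ,σ) then ln T ~ Normal(μ,σ), so the p-quantile of ln T is μ + z_p·σ.
ln(39) = 3.664 and ln(300) = 5.704; z_{0.07} = -1.476, z_{0.76} = 0.7063.
σ = (5.704 − 3.664)/(0.7063 − (-1.476)) = 0.935.
μ = 3.664 − (-1.476)·0.935 = 5.043.

μ ≈ 5.043, σ ≈ 0.935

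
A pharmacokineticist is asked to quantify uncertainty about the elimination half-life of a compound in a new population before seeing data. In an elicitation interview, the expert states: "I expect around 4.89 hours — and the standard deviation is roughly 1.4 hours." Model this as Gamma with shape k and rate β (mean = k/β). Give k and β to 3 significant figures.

For Gamma(k, rate β): mean = k/β, variance = k/β², so CV = 1/√k.
CV = SD/mean = 1.4/4.89 = 0.2863, hence k = 1/CV² = 12.2.
Then β = k/mean = 12.2/4.89 = 2.49.

k ≈ 12.2, β ≈ 2.49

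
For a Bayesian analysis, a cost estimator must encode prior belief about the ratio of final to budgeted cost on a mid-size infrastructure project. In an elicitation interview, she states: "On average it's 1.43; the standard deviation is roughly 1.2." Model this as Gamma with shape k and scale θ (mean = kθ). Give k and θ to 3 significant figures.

For Gamma(k, scale θ): mean = kθ, variance = kθ², so CV = 1/√k.
CV = SD/mean = 1.2/1.43 = 0.8392, hence k = 1/CV² = 1.42.
Then θ = mean/k = 1.43/1.42 = 1.01.

k ≈ 1.42, θ ≈ 1.01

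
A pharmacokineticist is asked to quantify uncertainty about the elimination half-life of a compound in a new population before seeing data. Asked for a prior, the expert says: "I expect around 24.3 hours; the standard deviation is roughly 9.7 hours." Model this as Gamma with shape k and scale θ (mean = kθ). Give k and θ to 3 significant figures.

k ≈ 6.28, θ ≈ 3.87

For Gamma(k, scale θ): mean = kθ, variance = kθ², so CV = 1/√k.
CV = SD/mean = 9.7/24.3 = 0.3992, hence k = 1/CV² = 6.28.
Then θ = mean/k = 24.3/6.28 = 3.87.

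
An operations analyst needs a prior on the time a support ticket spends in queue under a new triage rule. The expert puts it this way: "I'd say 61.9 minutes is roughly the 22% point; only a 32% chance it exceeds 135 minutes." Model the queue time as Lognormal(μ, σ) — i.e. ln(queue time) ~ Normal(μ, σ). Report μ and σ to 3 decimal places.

μ ≈ 4.611, σ ≈ 0.629

If T ~ Lognormal(μ,σ) then ln T ~ Normal(μ,σ), so the p-quantile of ln T is μ + z_p·σ.
ln(61.9) = 4.126 and ln(135) = 4.905; z_{0.22} = -0.7722, z_{0.68} = 0.4677.
σ = (4.905 − 4.126)/(0.4677 − (-0.7722)) = 0.629.
μ = 4.126 − (-0.7722)·0.629 = 4.611.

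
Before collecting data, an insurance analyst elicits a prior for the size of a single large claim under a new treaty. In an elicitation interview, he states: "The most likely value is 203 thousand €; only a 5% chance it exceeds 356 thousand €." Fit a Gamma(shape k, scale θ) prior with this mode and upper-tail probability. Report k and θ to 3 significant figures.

Gamma(k,θ) with k>1 has mode (k−1)θ, so θ = 203/(k−1).
Need P(X < 356) = 0.95 with θ tied to k this way. Start at k = 2, θ = 203: P(X<356) ≈ 0.523.
Too low — raise k to concentrate. Iterating converges to k ≈ 9.84.
Then θ = 203/(9.84−1) ≈ 23.

k ≈ 9.84, θ ≈ 23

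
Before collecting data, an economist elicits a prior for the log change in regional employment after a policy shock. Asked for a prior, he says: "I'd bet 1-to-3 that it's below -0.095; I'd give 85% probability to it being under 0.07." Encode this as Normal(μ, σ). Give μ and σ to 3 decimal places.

μ = -0.030, σ = 0.096

For Normal(μ,σ), the p-quantile is μ + z_p·σ. Here z_{0.25} = -0.6745, z_{0.85} = 1.036.
So -0.095 = μ − 0.6745σ and 0.07 = μ + 1.036σ.
Subtracting: σ = (0.07 − -0.095)/(1.036 − (-0.6745)) = 0.096.
Then μ = -0.095 − (-0.6745)·0.096 = -0.030.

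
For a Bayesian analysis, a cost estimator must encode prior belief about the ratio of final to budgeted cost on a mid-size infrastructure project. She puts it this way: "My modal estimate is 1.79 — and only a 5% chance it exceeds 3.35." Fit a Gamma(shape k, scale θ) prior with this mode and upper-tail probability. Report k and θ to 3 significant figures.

k ≈ 8.08, θ ≈ 0.253

Gamma(k,θ) with k>1 has mode (k−1)θ, so θ = 1.79/(k−1).
Need P(X < 3.35) = 0.95 with θ tied to k this way. Start at k = 2, θ = 1.79: P(X<3.35) ≈ 0.558.
Too low — raise k to concentrate. Iterating converges to k ≈ 8.08.
Then θ = 1.79/(8.08−1) ≈ 0.253.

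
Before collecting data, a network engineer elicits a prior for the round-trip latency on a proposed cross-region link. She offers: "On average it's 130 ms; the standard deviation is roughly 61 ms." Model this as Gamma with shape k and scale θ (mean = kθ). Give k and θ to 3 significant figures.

k ≈ 4.54, θ ≈ 28.6

For Gamma(k, scale θ): mean = kθ, variance = kθ², so CV = 1/√k.
CV = SD/mean = 61/130 = 0.4692, hence k = 1/CV² = 4.54.
Then θ = mean/k = 130/4.54 = 28.6.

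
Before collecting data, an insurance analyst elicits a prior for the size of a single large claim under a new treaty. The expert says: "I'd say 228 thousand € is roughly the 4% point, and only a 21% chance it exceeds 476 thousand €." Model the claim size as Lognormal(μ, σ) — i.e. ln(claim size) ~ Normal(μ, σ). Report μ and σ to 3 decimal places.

μ ≈ 5.933, σ ≈ 0.288

If T ~ Lognormal(μ,σ) then ln T ~ Normal(μ,σ), so the p-quantile of ln T is μ + z_p·σ.
ln(228) = 5.429 and ln(476) = 6.165; z_{0.04} = -1.751, z_{0.79} = 0.8064.
σ = (6.165 − 5.429)/(0.8064 − (-1.751)) = 0.288.
μ = 5.429 − (-1.751)·0.288 = 5.933.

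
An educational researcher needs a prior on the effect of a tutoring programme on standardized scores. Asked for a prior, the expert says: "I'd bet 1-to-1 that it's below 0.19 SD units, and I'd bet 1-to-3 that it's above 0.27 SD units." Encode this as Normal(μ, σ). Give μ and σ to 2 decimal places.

The p-quantile of Normal(μ,σ) is μ + z_p·σ, with z_{0.5} = 0 and z_{0.75} = 0.6745.
Eliminate σ: μ = (z₂·x₁ − z₁·x₂)/(z₂ − z₁) = (0.6745·0.19 − (0)·0.27)/0.6745 = 0.19.
Then σ = (x₂ − x₁)/(z₂ − z₁) = (0.27 − 0.19)/0.6745 = 0.12.

μ = 0.19, σ = 0.12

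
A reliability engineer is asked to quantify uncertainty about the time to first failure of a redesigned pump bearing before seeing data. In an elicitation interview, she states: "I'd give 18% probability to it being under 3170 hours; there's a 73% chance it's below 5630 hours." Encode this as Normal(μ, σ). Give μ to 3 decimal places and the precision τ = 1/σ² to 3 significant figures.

μ = 4643.518, τ = 3.86e-07

The p-quantile of Normal(μ,σ) is μ + z_p·σ, with z_{0.18} = -0.9154 and z_{0.73} = 0.6128.
Eliminate σ: μ = (z₂·x₁ − z₁·x₂)/(z₂ − z₁) = (0.6128·3170 − (-0.9154)·5630)/1.528 = 4643.518.
Then σ = (x₂ − x₁)/(z₂ − z₁) = (5630 − 3170)/1.528 = 1609.760.
Precision τ = 1/σ² = 1/1610² = 3.86e-07.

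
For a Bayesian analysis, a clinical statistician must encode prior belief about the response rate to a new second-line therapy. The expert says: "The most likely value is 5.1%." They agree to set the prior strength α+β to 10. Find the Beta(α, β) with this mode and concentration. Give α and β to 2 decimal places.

α = 1.41, β = 8.59

For α,β > 1 the Beta mode is (α−1)/(α+β−2). With α+β = 10, the mode is (α−1)/8.
Set (α−1)/8 = 0.051 → α = 1 + 0.051·8 = 1.41.
β = 10 − α = 8.59.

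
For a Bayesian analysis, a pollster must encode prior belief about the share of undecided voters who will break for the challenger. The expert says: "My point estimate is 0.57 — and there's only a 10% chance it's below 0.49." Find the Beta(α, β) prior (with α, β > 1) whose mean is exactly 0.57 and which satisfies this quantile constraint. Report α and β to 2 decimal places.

With mean 0.57 fixed, write α = 0.57s, β = 0.43s where s = α+β.
Need P(θ < 0.49) = 0.1 under Beta(0.57s, 0.43s). Normal approximation: (q−m)/√(m(1−m)/s) ≈ z_{0.1} = -1.28, so s ≈ 0.57·0.43·(-1.28)²/(0.49−0.57)² = 62.9.
At s = 62.9: P(θ<0.49) ≈ 0.101. Adjusting to match 0.1 gives s ≈ 63.31.
So α = 0.57·63.31 ≈ 36.09, β = 0.43·63.31 ≈ 27.23.

α ≈ 36.09, β ≈ 27.23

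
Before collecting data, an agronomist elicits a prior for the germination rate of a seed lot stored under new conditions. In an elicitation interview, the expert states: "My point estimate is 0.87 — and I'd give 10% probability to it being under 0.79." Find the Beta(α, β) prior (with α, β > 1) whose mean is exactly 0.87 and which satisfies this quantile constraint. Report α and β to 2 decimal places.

α ≈ 27.31, β ≈ 4.08

With mean 0.87 fixed, write α = 0.87s, β = 0.13s where s = α+β.
Need P(θ < 0.79) = 0.1 under Beta(0.87s, 0.13s). Normal approximation: (q−m)/√(m(1−m)/s) ≈ z_{0.1} = -1.28, so s ≈ 0.87·0.13·(-1.28)²/(0.79−0.87)² = 29.0.
At s = 29.0: P(θ<0.79) ≈ 0.107. Adjusting to match 0.1 gives s ≈ 31.39.
So α = 0.87·31.39 ≈ 27.31, β = 0.13·31.39 ≈ 4.08.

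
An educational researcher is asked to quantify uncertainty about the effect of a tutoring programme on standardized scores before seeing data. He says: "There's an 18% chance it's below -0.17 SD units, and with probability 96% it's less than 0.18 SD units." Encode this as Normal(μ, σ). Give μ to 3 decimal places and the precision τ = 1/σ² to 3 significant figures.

μ = -0.050, τ = 58

For Normal(μ,σ), the p-quantile is μ + z_p·σ. Here z_{0.18} = -0.9154, z_{0.96} = 1.751.
So -0.17 = μ − 0.9154σ and 0.18 = μ + 1.751σ.
Subtracting: σ = (0.18 − -0.17)/(1.751 − (-0.9154)) = 0.131.
Then μ = -0.17 − (-0.9154)·0.131 = -0.050.
Precision τ = 1/σ² = 1/0.1313² = 58.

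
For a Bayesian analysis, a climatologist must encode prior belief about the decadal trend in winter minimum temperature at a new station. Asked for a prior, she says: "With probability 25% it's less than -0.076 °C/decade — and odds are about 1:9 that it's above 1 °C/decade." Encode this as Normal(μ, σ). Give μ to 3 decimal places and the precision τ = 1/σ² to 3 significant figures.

The p-quantile of Normal(μ,σ) is μ + z_p·σ, with z_{0.25} = -0.6745 and z_{0.9} = 1.282.
Eliminate σ: μ = (z₂·x₁ − z₁·x₂)/(z₂ − z₁) = (1.282·-0.076 − (-0.6745)·1)/1.956 = 0.295.
Then σ = (x₂ − x₁)/(z₂ − z₁) = (1 − -0.076)/1.956 = 0.550.
Precision τ = 1/σ² = 1/0.5501² = 3.3.

μ = 0.295, τ = 3.3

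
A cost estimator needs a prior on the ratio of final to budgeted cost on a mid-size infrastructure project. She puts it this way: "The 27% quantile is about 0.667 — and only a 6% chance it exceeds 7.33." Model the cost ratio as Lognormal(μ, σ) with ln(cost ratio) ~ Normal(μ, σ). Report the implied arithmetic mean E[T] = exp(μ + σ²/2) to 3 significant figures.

If T ~ Lognormal(μ,σ) then ln T ~ Normal(μ,σ), so the p-quantile of ln T is μ + z_p·σ.
ln(0.667) = -0.405 and ln(7.33) = 1.992; z_{0.27} = -0.6128, z_{0.94} = 1.555.
σ = (1.992 − -0.405)/(1.555 − (-0.6128)) = 1.106.
μ = -0.405 − (-0.6128)·1.106 = 0.273.
E[T] = exp(μ + σ²/2) = exp(0.273 + 0.6114) = 2.42.

E[T] ≈ 2.42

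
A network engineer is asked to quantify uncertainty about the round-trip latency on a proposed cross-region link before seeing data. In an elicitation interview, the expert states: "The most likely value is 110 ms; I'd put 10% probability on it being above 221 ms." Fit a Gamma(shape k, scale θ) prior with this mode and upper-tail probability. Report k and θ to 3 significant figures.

k ≈ 4.94, θ ≈ 27.9

Gamma(k,θ) with k>1 has mode (k−1)θ, so θ = 110/(k−1).
Need P(X < 221) = 0.9 with θ tied to k this way. Start at k = 2, θ = 110: P(X<221) ≈ 0.596.
Too low — raise k to concentrate. Iterating converges to k ≈ 4.94.
Then θ = 110/(4.94−1) ≈ 27.9.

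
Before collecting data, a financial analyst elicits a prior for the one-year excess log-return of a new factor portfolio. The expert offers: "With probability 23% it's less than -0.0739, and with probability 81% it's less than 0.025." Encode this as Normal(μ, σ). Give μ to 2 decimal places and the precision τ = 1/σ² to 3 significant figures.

μ = -0.03, τ = 267

The p-quantile of Normal(μ,σ) is μ + z_p·σ, with z_{0.23} = -0.7388 and z_{0.81} = 0.8779.
Eliminate σ: μ = (z₂·x₁ − z₁·x₂)/(z₂ − z₁) = (0.8779·-0.0739 − (-0.7388)·0.025)/1.617 = -0.03.
Then σ = (x₂ − x₁)/(z₂ − z₁) = (0.025 − -0.0739)/1.617 = 0.06.
Precision τ = 1/σ² = 1/0.06117² = 267.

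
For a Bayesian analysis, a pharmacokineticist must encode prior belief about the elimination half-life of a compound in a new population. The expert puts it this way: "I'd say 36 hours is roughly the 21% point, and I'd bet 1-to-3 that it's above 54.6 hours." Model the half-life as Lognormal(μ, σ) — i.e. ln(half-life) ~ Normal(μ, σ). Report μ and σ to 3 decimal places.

μ ≈ 3.810, σ ≈ 0.281

If T ~ Lognormal(μ,σ) then ln T ~ Normal(μ,σ), so the p-quantile of ln T is μ + z_p·σ.
ln(36) = 3.584 and ln(54.6) = 4; z_{0.21} = -0.8064, z_{0.75} = 0.6745.
σ = (4 − 3.584)/(0.6745 − (-0.8064)) = 0.281.
μ = 3.584 − (-0.8064)·0.281 = 3.810.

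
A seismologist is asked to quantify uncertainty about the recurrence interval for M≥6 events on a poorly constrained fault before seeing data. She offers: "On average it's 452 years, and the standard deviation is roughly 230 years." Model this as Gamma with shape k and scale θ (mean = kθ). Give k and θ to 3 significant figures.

k ≈ 3.86, θ ≈ 117

For Gamma(k, scale θ): mean = kθ, variance = kθ², so CV = 1/√k.
CV = SD/mean = 230/452 = 0.5088, hence k = 1/CV² = 3.86.
Then θ = mean/k = 452/3.86 = 117.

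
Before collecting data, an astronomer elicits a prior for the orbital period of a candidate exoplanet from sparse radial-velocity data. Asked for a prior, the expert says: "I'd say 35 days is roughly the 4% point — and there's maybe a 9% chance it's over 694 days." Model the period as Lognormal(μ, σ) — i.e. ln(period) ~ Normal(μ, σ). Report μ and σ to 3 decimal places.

μ ≈ 5.247, σ ≈ 0.966

If T ~ Lognormal(μ,σ) then ln T ~ Normal(μ,σ), so the p-quantile of ln T is μ + z_p·σ.
ln(35) = 3.555 and ln(694) = 6.542; z_{0.04} = -1.751, z_{0.91} = 1.341.
σ = (6.542 − 3.555)/(1.341 − (-1.751)) = 0.966.
μ = 3.555 − (-1.751)·0.966 = 5.247.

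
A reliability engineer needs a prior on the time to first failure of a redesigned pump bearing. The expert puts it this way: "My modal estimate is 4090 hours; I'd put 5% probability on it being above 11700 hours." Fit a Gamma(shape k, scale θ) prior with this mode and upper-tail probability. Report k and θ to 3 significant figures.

Gamma(k,θ) with k>1 has mode (k−1)θ, so θ = 4090/(k−1).
Need P(X < 11700) = 0.95 with θ tied to k this way. Start at k = 2, θ = 4090: P(X<11700) ≈ 0.779.
Too low — raise k to concentrate. Iterating converges to k ≈ 3.42.
Then θ = 4090/(3.42−1) ≈ 1690.

k ≈ 3.42, θ ≈ 1690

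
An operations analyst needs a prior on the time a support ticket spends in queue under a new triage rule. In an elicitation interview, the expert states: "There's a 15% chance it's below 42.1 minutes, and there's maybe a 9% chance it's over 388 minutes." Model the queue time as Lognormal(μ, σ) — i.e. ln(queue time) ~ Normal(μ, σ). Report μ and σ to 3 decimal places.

μ ≈ 4.708, σ ≈ 0.934

If T ~ Lognormal(μ,σ) then ln T ~ Normal(μ,σ), so the p-quantile of ln T is μ + z_p·σ.
ln(42.1) = 3.74 and ln(388) = 5.961; z_{0.15} = -1.036, z_{0.91} = 1.341.
σ = (5.961 − 3.74)/(1.341 − (-1.036)) = 0.934.
μ = 3.74 − (-1.036)·0.934 = 4.708.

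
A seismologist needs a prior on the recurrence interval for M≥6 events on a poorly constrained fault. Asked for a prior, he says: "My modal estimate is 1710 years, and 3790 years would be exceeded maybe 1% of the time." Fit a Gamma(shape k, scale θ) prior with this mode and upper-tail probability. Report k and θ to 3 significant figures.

Gamma(k,θ) with k>1 has mode (k−1)θ, so θ = 1710/(k−1).
Need P(X < 3790) = 0.99 with θ tied to k this way. Start at k = 2, θ = 1710: P(X<3790) ≈ 0.649.
Too low — raise k to concentrate. Iterating converges to k ≈ 8.6.
Then θ = 1710/(8.6−1) ≈ 225.

k ≈ 8.6, θ ≈ 225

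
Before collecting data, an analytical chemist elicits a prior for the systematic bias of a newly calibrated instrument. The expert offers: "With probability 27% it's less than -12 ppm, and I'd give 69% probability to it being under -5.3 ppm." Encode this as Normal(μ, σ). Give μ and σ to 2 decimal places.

For Normal(μ,σ), the p-quantile is μ + z_p·σ. Here z_{0.27} = -0.6128, z_{0.69} = 0.4959.
So -12 = μ − 0.6128σ and -5.3 = μ + 0.4959σ.
Subtracting: σ = (-5.3 − -12)/(0.4959 − (-0.6128)) = 6.04.
Then μ = -12 − (-0.6128)·6.04 = -8.30.

μ = -8.30, σ = 6.04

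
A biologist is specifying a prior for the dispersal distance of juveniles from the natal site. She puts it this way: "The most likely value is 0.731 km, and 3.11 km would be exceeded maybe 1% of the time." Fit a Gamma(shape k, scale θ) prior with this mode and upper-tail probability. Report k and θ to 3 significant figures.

Gamma(k,θ) with k>1 has mode (k−1)θ, so θ = 0.731/(k−1).
Need P(X < 3.11) = 0.99 with θ tied to k this way. Start at k = 2, θ = 0.731: P(X<3.11) ≈ 0.925.
Too low — raise k to concentrate. Iterating converges to k ≈ 2.96.
Then θ = 0.731/(2.96−1) ≈ 0.373.

k ≈ 2.96, θ ≈ 0.373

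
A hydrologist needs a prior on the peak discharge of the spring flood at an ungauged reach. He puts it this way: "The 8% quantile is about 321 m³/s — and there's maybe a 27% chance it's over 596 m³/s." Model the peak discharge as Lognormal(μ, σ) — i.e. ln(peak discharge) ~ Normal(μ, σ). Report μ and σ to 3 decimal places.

μ ≈ 6.202, σ ≈ 0.307

If T ~ Lognormal(μ,σ) then ln T ~ Normal(μ,σ), so the p-quantile of ln T is μ + z_p·σ.
ln(321) = 5.771 and ln(596) = 6.39; z_{0.08} = -1.405, z_{0.73} = 0.6128.
σ = (6.39 − 5.771)/(0.6128 − (-1.405)) = 0.307.
μ = 5.771 − (-1.405)·0.307 = 6.202.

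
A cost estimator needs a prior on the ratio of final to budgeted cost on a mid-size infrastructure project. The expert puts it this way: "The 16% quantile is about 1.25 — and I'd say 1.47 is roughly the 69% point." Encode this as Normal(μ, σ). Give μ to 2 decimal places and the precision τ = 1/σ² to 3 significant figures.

The p-quantile of Normal(μ,σ) is μ + z_p·σ, with z_{0.16} = -0.9945 and z_{0.69} = 0.4959.
Eliminate σ: μ = (z₂·x₁ − z₁·x₂)/(z₂ − z₁) = (0.4959·1.25 − (-0.9945)·1.47)/1.49 = 1.40.
Then σ = (x₂ − x₁)/(z₂ − z₁) = (1.47 − 1.25)/1.49 = 0.15.
Precision τ = 1/σ² = 1/0.1476² = 45.9.

μ = 1.40, τ = 45.9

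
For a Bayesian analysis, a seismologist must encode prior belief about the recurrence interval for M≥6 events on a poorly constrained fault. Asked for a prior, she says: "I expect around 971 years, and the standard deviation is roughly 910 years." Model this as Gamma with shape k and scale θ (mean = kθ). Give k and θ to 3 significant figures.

k ≈ 1.14, θ ≈ 853

For Gamma(k, scale θ): mean = kθ, variance = kθ², so CV = 1/√k.
CV = SD/mean = 910/971 = 0.9372, hence k = 1/CV² = 1.14.
Then θ = mean/k = 971/1.14 = 853.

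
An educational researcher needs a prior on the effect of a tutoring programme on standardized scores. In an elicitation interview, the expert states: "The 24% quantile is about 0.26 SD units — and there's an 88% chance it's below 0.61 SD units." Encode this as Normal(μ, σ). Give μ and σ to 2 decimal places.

μ = 0.39, σ = 0.19

For Normal(μ,σ), the p-quantile is μ + z_p·σ. Here z_{0.24} = -0.7063, z_{0.88} = 1.175.
So 0.26 = μ − 0.7063σ and 0.61 = μ + 1.175σ.
Subtracting: σ = (0.61 − 0.26)/(1.175 − (-0.7063)) = 0.19.
Then μ = 0.26 − (-0.7063)·0.19 = 0.39.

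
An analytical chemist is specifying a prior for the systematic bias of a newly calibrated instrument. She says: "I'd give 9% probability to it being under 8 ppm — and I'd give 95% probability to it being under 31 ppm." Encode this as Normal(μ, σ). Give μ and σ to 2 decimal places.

μ = 18.33, σ = 7.70

The p-quantile of Normal(μ,σ) is μ + z_p·σ, with z_{0.09} = -1.341 and z_{0.95} = 1.645.
Eliminate σ: μ = (z₂·x₁ − z₁·x₂)/(z₂ − z₁) = (1.645·8 − (-1.341)·31)/2.986 = 18.33.
Then σ = (x₂ − x₁)/(z₂ − z₁) = (31 − 8)/2.986 = 7.70.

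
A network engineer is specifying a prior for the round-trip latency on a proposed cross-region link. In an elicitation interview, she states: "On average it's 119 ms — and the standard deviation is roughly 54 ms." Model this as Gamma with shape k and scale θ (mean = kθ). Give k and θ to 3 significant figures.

k ≈ 4.86, θ ≈ 24.5

For Gamma(k, scale θ): mean = kθ, variance = kθ², so CV = 1/√k.
CV = SD/mean = 54/119 = 0.4538, hence k = 1/CV² = 4.86.
Then θ = mean/k = 119/4.86 = 24.5.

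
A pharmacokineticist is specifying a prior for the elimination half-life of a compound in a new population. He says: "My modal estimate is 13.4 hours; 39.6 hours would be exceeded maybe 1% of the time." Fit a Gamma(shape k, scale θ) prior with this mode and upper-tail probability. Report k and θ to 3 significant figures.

k ≈ 4.85, θ ≈ 3.48

Gamma(k,θ) with k>1 has mode (k−1)θ, so θ = 13.4/(k−1).
Need P(X < 39.6) = 0.99 with θ tied to k this way. Start at k = 2, θ = 13.4: P(X<39.6) ≈ 0.794.
Too low — raise k to concentrate. Iterating converges to k ≈ 4.85.
Then θ = 13.4/(4.85−1) ≈ 3.48.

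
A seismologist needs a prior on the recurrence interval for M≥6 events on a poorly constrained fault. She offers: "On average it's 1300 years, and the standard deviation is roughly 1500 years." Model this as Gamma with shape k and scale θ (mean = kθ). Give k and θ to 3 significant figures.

For Gamma(k, scale θ): mean = kθ, variance = kθ², so CV = 1/√k.
CV = SD/mean = 1500/1300 = 1.154, hence k = 1/CV² = 0.751.
Then θ = mean/k = 1300/0.751 = 1730.

k ≈ 0.751, θ ≈ 1730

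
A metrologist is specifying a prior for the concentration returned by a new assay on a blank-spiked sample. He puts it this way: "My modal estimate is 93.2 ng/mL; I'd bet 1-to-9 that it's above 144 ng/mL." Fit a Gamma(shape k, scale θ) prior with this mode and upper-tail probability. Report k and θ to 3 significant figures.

Gamma(k,θ) with k>1 has mode (k−1)θ, so θ = 93.2/(k−1).
Need P(X < 144) = 0.9 with θ tied to k this way. Start at k = 2, θ = 93.2: P(X<144) ≈ 0.457.
Too low — raise k to concentrate. Iterating converges to k ≈ 10.9.
Then θ = 93.2/(10.9−1) ≈ 9.44.

k ≈ 10.9, θ ≈ 9.44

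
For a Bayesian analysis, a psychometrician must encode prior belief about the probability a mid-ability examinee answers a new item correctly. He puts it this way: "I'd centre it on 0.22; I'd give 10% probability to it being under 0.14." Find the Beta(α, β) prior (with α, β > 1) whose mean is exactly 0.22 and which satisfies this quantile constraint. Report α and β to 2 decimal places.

With mean 0.22 fixed, write α = 0.22s, β = 0.78s where s = α+β.
Need P(θ < 0.14) = 0.1 under Beta(0.22s, 0.78s). Normal approximation: (q−m)/√(m(1−m)/s) ≈ z_{0.1} = -1.28, so s ≈ 0.22·0.78·(-1.28)²/(0.14−0.22)² = 44.0.
At s = 44.0: P(θ<0.14) ≈ 0.088. Adjusting to match 0.1 gives s ≈ 39.91.
So α = 0.22·39.91 ≈ 8.78, β = 0.78·39.91 ≈ 31.13.

α ≈ 8.78, β ≈ 31.13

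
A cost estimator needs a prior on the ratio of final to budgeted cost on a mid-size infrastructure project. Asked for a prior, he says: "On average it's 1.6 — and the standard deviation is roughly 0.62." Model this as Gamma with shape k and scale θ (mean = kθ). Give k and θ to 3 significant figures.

k ≈ 6.66, θ ≈ 0.24

For Gamma(k, scale θ): mean = kθ, variance = kθ², so CV = 1/√k.
CV = SD/mean = 0.62/1.6 = 0.3875, hence k = 1/CV² = 6.66.
Then θ = mean/k = 1.6/6.66 = 0.24.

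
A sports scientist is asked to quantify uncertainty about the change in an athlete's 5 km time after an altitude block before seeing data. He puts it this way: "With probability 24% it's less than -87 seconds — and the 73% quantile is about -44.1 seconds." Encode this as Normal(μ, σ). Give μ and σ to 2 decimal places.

For Normal(μ,σ), the p-quantile is μ + z_p·σ. Here z_{0.24} = -0.7063, z_{0.73} = 0.6128.
So -87 = μ − 0.7063σ and -44.1 = μ + 0.6128σ.
Subtracting: σ = (-44.1 − -87)/(0.6128 − (-0.7063)) = 32.52.
Then μ = -87 − (-0.7063)·32.52 = -64.03.

μ = -64.03, σ = 32.52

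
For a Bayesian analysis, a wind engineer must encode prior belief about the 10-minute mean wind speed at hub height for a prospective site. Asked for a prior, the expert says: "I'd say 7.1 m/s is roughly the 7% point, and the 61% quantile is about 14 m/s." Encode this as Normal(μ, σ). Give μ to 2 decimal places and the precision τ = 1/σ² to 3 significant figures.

μ = 12.90, τ = 0.0647

For Normal(μ,σ), the p-quantile is μ + z_p·σ. Here z_{0.07} = -1.476, z_{0.61} = 0.2793.
So 7.1 = μ − 1.476σ and 14 = μ + 0.2793σ.
Subtracting: σ = (14 − 7.1)/(0.2793 − (-1.476)) = 3.93.
Then μ = 7.1 − (-1.476)·3.93 = 12.90.
Precision τ = 1/σ² = 1/3.931² = 0.0647.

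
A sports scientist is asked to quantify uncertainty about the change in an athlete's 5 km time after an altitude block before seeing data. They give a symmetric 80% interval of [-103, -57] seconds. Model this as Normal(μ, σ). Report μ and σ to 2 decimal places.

A symmetric 80% interval runs μ ± z·σ with z = 1.282.
Half-width = 23, so σ = 23/1.282 = 17.95.
μ is the interval midpoint, -80.00.

μ = -80.00, σ = 17.95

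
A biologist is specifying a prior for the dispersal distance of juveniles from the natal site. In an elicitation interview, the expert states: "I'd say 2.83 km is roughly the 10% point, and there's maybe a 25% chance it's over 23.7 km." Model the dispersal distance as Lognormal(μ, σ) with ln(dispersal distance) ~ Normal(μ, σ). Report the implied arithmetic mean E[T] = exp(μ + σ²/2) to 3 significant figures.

E[T] ≈ 20.6 km

If T ~ Lognormal(μ,σ) then ln T ~ Normal(μ,σ), so the p-quantile of ln T is μ + z_p·σ.
ln(2.83) = 1.04 and ln(23.7) = 3.165; z_{0.1} = -1.282, z_{0.75} = 0.6745.
σ = (3.165 − 1.04)/(0.6745 − (-1.282)) = 1.086.
μ = 1.04 − (-1.282)·1.086 = 2.433.
E[T] = exp(μ + σ²/2) = exp(2.433 + 0.5902) = 20.6 km.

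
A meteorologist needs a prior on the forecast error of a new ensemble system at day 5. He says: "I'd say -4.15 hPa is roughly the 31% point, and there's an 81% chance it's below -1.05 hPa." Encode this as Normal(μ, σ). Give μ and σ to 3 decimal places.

For Normal(μ,σ), the p-quantile is μ + z_p·σ. Here z_{0.31} = -0.4959, z_{0.81} = 0.8779.
So -4.15 = μ − 0.4959σ and -1.05 = μ + 0.8779σ.
Subtracting: σ = (-1.05 − -4.15)/(0.8779 − (-0.4959)) = 2.257.
Then μ = -4.15 − (-0.4959)·2.257 = -3.031.

μ = -3.031, σ = 2.257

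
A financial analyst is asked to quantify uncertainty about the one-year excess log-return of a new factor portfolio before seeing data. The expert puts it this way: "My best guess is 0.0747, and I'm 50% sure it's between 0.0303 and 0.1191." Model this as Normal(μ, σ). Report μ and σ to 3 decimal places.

μ = 0.075, σ = 0.066

A symmetric 50% interval runs μ ± z·σ with z = 0.6745.
Half-width = 0.0444, so σ = 0.0444/0.6745 = 0.066.
μ is the stated best guess, 0.075.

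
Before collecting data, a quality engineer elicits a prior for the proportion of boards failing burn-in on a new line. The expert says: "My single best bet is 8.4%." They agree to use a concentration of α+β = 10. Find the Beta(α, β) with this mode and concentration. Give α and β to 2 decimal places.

For α,β > 1 the Beta mode is (α−1)/(α+β−2). With α+β = 10, the mode is (α−1)/8.
Set (α−1)/8 = 0.084 → α = 1 + 0.084·8 = 1.67.
β = 10 − α = 8.33.

α = 1.67, β = 8.33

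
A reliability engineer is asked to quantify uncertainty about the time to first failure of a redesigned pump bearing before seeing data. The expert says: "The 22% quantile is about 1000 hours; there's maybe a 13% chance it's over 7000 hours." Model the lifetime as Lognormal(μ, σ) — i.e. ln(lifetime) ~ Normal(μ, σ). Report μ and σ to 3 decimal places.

μ ≈ 7.699, σ ≈ 1.025

If T ~ Lognormal(μ,σ) then ln T ~ Normal(μ,σ), so the p-quantile of ln T is μ + z_p·σ.
ln(1000) = 6.908 and ln(7000) = 8.854; z_{0.22} = -0.7722, z_{0.87} = 1.126.
σ = (8.854 − 6.908)/(1.126 − (-0.7722)) = 1.025.
μ = 6.908 − (-0.7722)·1.025 = 7.699.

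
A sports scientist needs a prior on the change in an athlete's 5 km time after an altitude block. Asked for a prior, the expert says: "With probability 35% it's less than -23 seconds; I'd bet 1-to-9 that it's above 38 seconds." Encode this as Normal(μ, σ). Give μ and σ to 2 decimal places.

For Normal(μ,σ), the p-quantile is μ + z_p·σ. Here z_{0.35} = -0.3853, z_{0.9} = 1.282.
So -23 = μ − 0.3853σ and 38 = μ + 1.282σ.
Subtracting: σ = (38 − -23)/(1.282 − (-0.3853)) = 36.60.
Then μ = -23 − (-0.3853)·36.60 = -8.90.

μ = -8.90, σ = 36.60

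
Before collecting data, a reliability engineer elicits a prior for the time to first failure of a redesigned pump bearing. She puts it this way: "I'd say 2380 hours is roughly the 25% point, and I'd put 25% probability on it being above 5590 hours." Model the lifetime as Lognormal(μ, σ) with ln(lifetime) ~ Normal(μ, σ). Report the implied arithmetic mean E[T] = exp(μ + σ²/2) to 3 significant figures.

If T ~ Lognormal(μ,σ) then ln T ~ Normal(μ,σ), so the p-quantile of ln T is μ + z_p·σ.
ln(2380) = 7.775 and ln(5590) = 8.629; z_{0.25} = -0.6745, z_{0.75} = 0.6745.
σ = (8.629 − 7.775)/(0.6745 − (-0.6745)) = 0.633.
μ = 7.775 − (-0.6745)·0.633 = 8.202.
E[T] = exp(μ + σ²/2) = exp(8.202 + 0.2003) = 4460 hours.

E[T] ≈ 4460 hours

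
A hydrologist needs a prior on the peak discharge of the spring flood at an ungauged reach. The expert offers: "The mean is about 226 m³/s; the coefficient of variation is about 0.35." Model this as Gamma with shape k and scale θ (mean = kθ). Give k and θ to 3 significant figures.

k ≈ 8.16, θ ≈ 27.7

For Gamma(k, scale θ): mean = kθ, variance = kθ², so CV = 1/√k.
CV = 0.35, hence k = 1/CV² = 8.16.
Then θ = mean/k = 226/8.16 = 27.7.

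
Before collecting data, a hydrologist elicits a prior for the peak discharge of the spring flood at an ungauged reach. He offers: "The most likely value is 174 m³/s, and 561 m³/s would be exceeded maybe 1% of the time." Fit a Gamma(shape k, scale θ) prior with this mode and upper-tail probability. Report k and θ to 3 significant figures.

k ≈ 4.23, θ ≈ 53.9

Gamma(k,θ) with k>1 has mode (k−1)θ, so θ = 174/(k−1).
Need P(X < 561) = 0.99 with θ tied to k this way. Start at k = 2, θ = 174: P(X<561) ≈ 0.832.
Too low — raise k to concentrate. Iterating converges to k ≈ 4.23.
Then θ = 174/(4.23−1) ≈ 53.9.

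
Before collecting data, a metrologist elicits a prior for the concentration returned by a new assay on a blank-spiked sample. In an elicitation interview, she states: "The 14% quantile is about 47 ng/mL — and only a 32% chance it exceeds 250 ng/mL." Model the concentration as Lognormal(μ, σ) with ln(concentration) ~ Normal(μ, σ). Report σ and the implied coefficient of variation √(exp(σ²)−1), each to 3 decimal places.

σ ≈ 1.080, CV ≈ 1.486

If T ~ Lognormal(μ,σ) then ln T ~ Normal(μ,σ), so the p-quantile of ln T is μ + z_p·σ.
ln(47) = 3.85 and ln(250) = 5.521; z_{0.14} = -1.08, z_{0.68} = 0.4677.
σ = (5.521 − 3.85)/(0.4677 − (-1.08)) = 1.080.
μ = 3.85 − (-1.08)·1.080 = 5.017.
CV = √(exp(σ²)−1) = √(exp(1.1656)−1) = 1.486.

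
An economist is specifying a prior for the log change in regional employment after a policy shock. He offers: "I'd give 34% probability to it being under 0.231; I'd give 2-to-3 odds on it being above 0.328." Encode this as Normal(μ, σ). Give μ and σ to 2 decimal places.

The p-quantile of Normal(μ,σ) is μ + z_p·σ, with z_{0.34} = -0.4125 and z_{0.6} = 0.2533.
Eliminate σ: μ = (z₂·x₁ − z₁·x₂)/(z₂ − z₁) = (0.2533·0.231 − (-0.4125)·0.328)/0.6658 = 0.29.
Then σ = (x₂ − x₁)/(z₂ − z₁) = (0.328 − 0.231)/0.6658 = 0.15.

μ = 0.29, σ = 0.15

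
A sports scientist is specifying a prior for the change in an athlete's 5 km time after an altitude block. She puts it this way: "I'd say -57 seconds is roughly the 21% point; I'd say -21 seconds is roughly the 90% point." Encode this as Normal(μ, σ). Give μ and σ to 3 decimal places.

The p-quantile of Normal(μ,σ) is μ + z_p·σ, with z_{0.21} = -0.8064 and z_{0.9} = 1.282.
Eliminate σ: μ = (z₂·x₁ − z₁·x₂)/(z₂ − z₁) = (1.282·-57 − (-0.8064)·-21)/2.088 = -43.096.
Then σ = (x₂ − x₁)/(z₂ − z₁) = (-21 − -57)/2.088 = 17.242.

μ = -43.096, σ = 17.242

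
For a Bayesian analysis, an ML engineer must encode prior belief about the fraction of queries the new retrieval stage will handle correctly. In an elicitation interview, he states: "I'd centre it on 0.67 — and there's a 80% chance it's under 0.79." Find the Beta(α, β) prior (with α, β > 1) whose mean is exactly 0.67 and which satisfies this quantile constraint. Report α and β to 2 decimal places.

α ≈ 7.56, β ≈ 3.72

With mean 0.67 fixed, write α = 0.67s, β = 0.33s where s = α+β.
Need P(θ < 0.79) = 0.8 under Beta(0.67s, 0.33s). Normal approximation: (q−m)/√(m(1−m)/s) ≈ z_{0.8} = 0.842, so s ≈ 0.67·0.33·(0.842)²/(0.79−0.67)² = 10.9.
At s = 10.9: P(θ<0.79) ≈ 0.795. Adjusting to match 0.8 gives s ≈ 11.28.
So α = 0.67·11.28 ≈ 7.56, β = 0.33·11.28 ≈ 3.72.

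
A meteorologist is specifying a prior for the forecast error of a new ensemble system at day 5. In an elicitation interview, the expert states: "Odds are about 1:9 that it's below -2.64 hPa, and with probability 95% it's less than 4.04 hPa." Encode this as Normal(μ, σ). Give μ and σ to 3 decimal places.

The p-quantile of Normal(μ,σ) is μ + z_p·σ, with z_{0.1} = -1.282 and z_{0.95} = 1.645.
Eliminate σ: μ = (z₂·x₁ − z₁·x₂)/(z₂ − z₁) = (1.645·-2.64 − (-1.282)·4.04)/2.926 = 0.285.
Then σ = (x₂ − x₁)/(z₂ − z₁) = (4.04 − -2.64)/2.926 = 2.283.

μ = 0.285, σ = 2.283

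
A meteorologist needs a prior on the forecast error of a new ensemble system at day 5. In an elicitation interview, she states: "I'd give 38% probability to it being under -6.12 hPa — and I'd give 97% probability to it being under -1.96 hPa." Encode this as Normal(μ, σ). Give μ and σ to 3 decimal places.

For Normal(μ,σ), the p-quantile is μ + z_p·σ. Here z_{0.38} = -0.3055, z_{0.97} = 1.881.
So -6.12 = μ − 0.3055σ and -1.96 = μ + 1.881σ.
Subtracting: σ = (-1.96 − -6.12)/(1.881 − (-0.3055)) = 1.903.
Then μ = -6.12 − (-0.3055)·1.903 = -5.539.

μ = -5.539, σ = 1.903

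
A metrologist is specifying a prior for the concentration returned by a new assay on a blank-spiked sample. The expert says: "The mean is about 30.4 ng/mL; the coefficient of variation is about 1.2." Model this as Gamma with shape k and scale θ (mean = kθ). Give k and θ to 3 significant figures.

k ≈ 0.694, θ ≈ 43.8

For Gamma(k, scale θ): mean = kθ, variance = kθ², so CV = 1/√k.
CV = 1.2, hence k = 1/CV² = 0.694.
Then θ = mean/k = 30.4/0.694 = 43.8.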